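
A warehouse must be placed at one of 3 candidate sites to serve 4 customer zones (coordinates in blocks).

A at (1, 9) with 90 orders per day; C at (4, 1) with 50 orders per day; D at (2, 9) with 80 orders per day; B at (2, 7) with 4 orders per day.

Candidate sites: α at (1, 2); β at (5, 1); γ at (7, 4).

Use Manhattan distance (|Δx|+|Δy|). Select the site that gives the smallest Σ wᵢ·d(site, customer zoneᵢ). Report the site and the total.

α, total 1494 blocks

Total weighted distance at each candidate:
  α (1, 2): total = 1494
  β (5, 1): total = 2046
  γ (7, 4): total = 2122
Minimum is at α with total 1494 blocks.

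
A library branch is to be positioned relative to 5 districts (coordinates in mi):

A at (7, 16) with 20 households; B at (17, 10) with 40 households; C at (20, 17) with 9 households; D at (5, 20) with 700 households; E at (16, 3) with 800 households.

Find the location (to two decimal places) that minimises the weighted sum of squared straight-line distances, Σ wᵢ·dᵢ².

(11.03, 11.01)

The minimiser of Σwᵢ‖p−pᵢ‖² is the weighted centroid p* = (Σwᵢpᵢ)/(Σwᵢ).
Σwᵢ = 1569.
Σwᵢxᵢ = 20·7 + 40·17 + 9·20 + 700·5 + 800·16 = 17300.
Σwᵢyᵢ = 20·16 + 40·10 + 9·17 + 700·20 + 800·3 = 17273.
x* = 17300/1569 = 11.03, y* = 17273/1569 = 11.01.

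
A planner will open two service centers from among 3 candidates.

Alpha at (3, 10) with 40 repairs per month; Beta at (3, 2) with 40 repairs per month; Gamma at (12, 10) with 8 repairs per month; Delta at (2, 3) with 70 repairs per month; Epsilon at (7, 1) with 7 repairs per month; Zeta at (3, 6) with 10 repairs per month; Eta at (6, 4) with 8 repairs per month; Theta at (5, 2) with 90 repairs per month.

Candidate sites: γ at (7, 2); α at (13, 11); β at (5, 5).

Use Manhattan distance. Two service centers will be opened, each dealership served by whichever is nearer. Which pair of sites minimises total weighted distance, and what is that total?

{γ, β}, total 1119

Evaluate every pair (each demand assigned to the nearer of the two):
  {γ, β}: total = 1119
  {α, β}: total = 1204
  {γ, α}: total = 1327
Best pair: {γ, β} with total 1119.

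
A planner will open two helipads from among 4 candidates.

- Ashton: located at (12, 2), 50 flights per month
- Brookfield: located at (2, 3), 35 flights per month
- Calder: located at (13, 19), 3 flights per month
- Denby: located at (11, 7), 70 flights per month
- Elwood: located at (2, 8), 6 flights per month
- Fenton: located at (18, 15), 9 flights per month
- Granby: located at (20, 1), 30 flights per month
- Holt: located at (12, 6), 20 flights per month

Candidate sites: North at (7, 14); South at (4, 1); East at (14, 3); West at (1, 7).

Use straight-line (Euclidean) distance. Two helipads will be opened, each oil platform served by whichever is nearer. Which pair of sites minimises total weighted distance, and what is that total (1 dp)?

{South, East}, total 1028.3

Evaluate every pair (each demand assigned to the nearer of the two):
  {South, East}: total = 1028.3
  {East, West}: total = 1038.4
  {North, East}: total = 1313.4
  {North, South}: total = 1901.7
  {South, West}: total = 2044.6
  {North, West}: total = 2184.4
Best pair: {South, East} with total 1028.3.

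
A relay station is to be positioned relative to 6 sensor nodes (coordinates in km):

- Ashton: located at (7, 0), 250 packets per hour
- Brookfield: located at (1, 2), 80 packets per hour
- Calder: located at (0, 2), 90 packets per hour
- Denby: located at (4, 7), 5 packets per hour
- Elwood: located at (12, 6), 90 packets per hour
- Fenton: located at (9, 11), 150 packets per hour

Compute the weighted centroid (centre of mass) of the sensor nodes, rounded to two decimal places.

(6.44, 3.86)

The minimiser of Σwᵢ‖p−pᵢ‖² is the weighted centroid p* = (Σwᵢpᵢ)/(Σwᵢ).
Σwᵢ = 665.
Σwᵢxᵢ = 250·7 + 80·1 + 90·0 + 5·4 + 90·12 + 150·9 = 4280.
Σwᵢyᵢ = 250·0 + 80·2 + 90·2 + 5·7 + 90·6 + 150·11 = 2565.
x* = 4280/665 = 6.44, y* = 2565/665 = 3.86.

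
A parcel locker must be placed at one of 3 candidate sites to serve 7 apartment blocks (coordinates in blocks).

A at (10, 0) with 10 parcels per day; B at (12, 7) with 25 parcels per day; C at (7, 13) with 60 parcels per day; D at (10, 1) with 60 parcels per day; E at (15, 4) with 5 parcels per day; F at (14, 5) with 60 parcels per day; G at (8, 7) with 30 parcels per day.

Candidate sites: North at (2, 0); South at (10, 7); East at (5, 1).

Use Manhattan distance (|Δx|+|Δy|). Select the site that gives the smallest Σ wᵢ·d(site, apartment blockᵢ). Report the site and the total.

South, total 1480 blocks

Total weighted distance at each candidate:
  North (2, 0): total = 3620
  South (10, 7): total = 1480
  East (5, 1): total = 2640
Minimum is at South with total 1480 blocks.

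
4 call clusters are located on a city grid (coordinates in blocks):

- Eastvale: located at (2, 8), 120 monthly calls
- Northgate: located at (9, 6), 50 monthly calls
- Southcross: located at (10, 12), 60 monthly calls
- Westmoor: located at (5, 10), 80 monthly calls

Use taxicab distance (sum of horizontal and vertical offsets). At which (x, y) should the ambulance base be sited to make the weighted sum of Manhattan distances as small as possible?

Manhattan distance separates: Σwᵢ(|x−xᵢ|+|y−yᵢ|) = Σwᵢ|x−xᵢ| + Σwᵢ|y−yᵢ|, so x and y are optimised independently as 1-D weighted medians.
Total weight W = 310; half = 155.
x-coordinate, sorted with cumulative weight:
  x=2 (Eastvale, w=120) cum 120
  x=5 (Westmoor, w=80) cum 200  ← median
  x=9 (Northgate, w=50) cum 250
  x=10 (Southcross, w=60) cum 310
⇒ x* = 5
y-coordinate, sorted with cumulative weight:
  y=6 (Northgate, w=50) cum 50
  y=8 (Eastvale, w=120) cum 170  ← median
  y=10 (Westmoor, w=80) cum 250
  y=12 (Southcross, w=60) cum 310
⇒ y* = 8

(5, 8)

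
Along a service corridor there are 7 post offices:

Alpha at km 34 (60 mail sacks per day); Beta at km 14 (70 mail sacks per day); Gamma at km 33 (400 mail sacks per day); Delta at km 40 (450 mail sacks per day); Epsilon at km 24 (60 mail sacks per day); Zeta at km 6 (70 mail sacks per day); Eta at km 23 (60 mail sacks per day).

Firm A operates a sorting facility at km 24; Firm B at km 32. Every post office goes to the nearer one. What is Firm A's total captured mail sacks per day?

260

The indifferent point is the midpoint (24+32)/2 = 28; post offices left of it (closer to Firm A at 24) go to Firm A, those right go to Firm B.
  Zeta at 6 (w=70) → Firm A
  Beta at 14 (w=70) → Firm A
  Eta at 23 (w=60) → Firm A
  Epsilon at 24 (w=60) → Firm A
  Gamma at 33 (w=400) → Firm B
  Alpha at 34 (w=60) → Firm B
  Delta at 40 (w=450) → Firm B
Firm A captures 260; Firm B captures 910.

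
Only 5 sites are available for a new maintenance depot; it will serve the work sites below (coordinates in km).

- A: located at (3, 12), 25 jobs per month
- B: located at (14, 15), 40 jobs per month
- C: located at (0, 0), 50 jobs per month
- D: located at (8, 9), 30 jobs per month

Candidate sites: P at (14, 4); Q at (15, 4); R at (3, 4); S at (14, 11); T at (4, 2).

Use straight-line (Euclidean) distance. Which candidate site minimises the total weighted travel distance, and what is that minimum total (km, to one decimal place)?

Total weighted distance at each candidate:
  P (14, 4): total = 1742.4
  Q (15, 4): total = 1836.6
  R (3, 4): total = 1284.4
  S (14, 11): total = 1516.1
  T (4, 2): total = 1372.8
Minimum is at R with total 1284.4 km.

R, total 1284.4 km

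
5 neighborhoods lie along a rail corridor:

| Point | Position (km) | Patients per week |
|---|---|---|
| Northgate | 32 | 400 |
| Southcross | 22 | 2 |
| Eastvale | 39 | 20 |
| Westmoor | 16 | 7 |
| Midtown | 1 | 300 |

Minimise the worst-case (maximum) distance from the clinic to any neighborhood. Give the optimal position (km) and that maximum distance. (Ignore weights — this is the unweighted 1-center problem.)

The 1-center on a line is the midpoint of the two extreme points: leftmost at 1, rightmost at 39.
Optimal location = (1 + 39)/2 = 20; maximum distance = (39 − 1)/2 = 19.

location 20, max distance 19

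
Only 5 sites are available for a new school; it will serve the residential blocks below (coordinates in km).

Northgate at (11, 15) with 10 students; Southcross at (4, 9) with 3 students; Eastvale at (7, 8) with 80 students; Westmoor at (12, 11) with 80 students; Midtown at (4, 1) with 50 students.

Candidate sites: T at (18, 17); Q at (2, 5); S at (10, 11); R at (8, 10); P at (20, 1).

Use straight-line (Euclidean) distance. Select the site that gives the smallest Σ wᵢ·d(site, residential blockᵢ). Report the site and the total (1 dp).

Total weighted distance at each candidate:
  T (18, 17): total = 3000.0
  Q (2, 5): total = 1771.0
  S (10, 11): total = 1142.7
  R (8, 10): total = 1071.9
  P (20, 1): total = 3225.8
Minimum is at R with total 1071.9 km.

R, total 1071.9 km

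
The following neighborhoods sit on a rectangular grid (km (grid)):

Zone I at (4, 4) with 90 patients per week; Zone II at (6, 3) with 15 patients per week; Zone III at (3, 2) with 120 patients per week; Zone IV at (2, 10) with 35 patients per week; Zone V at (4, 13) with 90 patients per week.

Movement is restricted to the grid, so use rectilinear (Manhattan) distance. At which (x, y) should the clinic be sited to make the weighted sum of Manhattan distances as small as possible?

Manhattan distance separates: Σwᵢ(|x−xᵢ|+|y−yᵢ|) = Σwᵢ|x−xᵢ| + Σwᵢ|y−yᵢ|, so x and y are optimised independently as 1-D weighted medians.
Total weight W = 350; half = 175.
x-coordinate, sorted with cumulative weight:
  x=2 (Zone IV, w=35) cum 35
  x=3 (Zone III, w=120) cum 155
  x=4 (Zone I, w=90) cum 245  ← median
  x=4 (Zone V, w=90) cum 335
  x=6 (Zone II, w=15) cum 350
⇒ x* = 4
y-coordinate, sorted with cumulative weight:
  y=2 (Zone III, w=120) cum 120
  y=3 (Zone II, w=15) cum 135
  y=4 (Zone I, w=90) cum 225  ← median
  y=10 (Zone IV, w=35) cum 260
  y=13 (Zone V, w=90) cum 350
⇒ y* = 4

(4, 4)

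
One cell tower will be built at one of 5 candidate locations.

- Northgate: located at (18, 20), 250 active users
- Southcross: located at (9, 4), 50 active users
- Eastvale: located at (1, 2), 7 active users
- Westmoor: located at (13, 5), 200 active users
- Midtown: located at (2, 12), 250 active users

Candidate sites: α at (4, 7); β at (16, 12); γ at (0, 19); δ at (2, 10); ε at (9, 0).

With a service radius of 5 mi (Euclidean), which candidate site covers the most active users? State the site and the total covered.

δ, covering 250

Coverage radius r = 5 mi; a point is covered iff (Δx)²+(Δy)² ≤ 5² = 25.
  α (4, 7): covers {none} → 0
  β (16, 12): covers {none} → 0
  γ (0, 19): covers {none} → 0
  δ (2, 10): covers {Midtown} → 250
  ε (9, 0): covers {Southcross} → 50
Maximum coverage at δ: 250 active users.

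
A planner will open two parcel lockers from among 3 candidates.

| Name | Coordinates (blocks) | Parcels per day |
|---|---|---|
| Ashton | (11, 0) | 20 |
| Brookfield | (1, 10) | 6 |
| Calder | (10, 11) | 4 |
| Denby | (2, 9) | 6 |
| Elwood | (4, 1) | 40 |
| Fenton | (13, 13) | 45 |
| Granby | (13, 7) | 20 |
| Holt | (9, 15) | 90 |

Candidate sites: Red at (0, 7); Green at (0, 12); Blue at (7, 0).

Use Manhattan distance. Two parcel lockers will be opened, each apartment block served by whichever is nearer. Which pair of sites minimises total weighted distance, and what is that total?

Evaluate every pair (each demand assigned to the nearer of the two):
  {Green, Blue}: total = 2302
  {Red, Green}: total = 2816
  {Red, Blue}: total = 2989
Best pair: {Green, Blue} with total 2302.

{Green, Blue}, total 2302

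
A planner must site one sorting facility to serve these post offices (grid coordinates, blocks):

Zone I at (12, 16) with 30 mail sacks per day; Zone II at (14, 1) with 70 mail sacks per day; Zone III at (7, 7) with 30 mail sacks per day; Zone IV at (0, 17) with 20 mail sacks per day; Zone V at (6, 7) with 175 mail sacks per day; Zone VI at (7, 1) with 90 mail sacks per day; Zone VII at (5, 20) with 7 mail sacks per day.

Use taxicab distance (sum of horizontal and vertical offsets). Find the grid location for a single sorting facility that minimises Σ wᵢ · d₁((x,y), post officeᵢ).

(7, 7)

Manhattan distance separates: Σwᵢ(|x−xᵢ|+|y−yᵢ|) = Σwᵢ|x−xᵢ| + Σwᵢ|y−yᵢ|, so x and y are optimised independently as 1-D weighted medians.
Total weight W = 422; half = 211.
x-coordinate, sorted with cumulative weight:
  x=0 (Zone IV, w=20) cum 20
  x=5 (Zone VII, w=7) cum 27
  x=6 (Zone V, w=175) cum 202
  x=7 (Zone III, w=30) cum 232  ← median
  x=7 (Zone VI, w=90) cum 322
  x=12 (Zone I, w=30) cum 352
  x=14 (Zone II, w=70) cum 422
⇒ x* = 7
y-coordinate, sorted with cumulative weight:
  y=1 (Zone II, w=70) cum 70
  y=1 (Zone VI, w=90) cum 160
  y=7 (Zone III, w=30) cum 190
  y=7 (Zone V, w=175) cum 365  ← median
  y=16 (Zone I, w=30) cum 395
  y=17 (Zone IV, w=20) cum 415
  y=20 (Zone VII, w=7) cum 422
⇒ y* = 7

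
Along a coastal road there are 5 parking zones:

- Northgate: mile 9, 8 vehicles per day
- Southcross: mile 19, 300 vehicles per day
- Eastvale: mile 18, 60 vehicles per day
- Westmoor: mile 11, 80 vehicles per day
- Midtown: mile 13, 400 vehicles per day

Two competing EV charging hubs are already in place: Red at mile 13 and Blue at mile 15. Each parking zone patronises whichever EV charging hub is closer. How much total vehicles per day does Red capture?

488

The indifferent point is the midpoint (13+15)/2 = 14; parking zones left of it (closer to Red at 13) go to Red, those right go to Blue.
  Northgate at 9 (w=8) → Red
  Westmoor at 11 (w=80) → Red
  Midtown at 13 (w=400) → Red
  Eastvale at 18 (w=60) → Blue
  Southcross at 19 (w=300) → Blue
Red captures 488; Blue captures 360.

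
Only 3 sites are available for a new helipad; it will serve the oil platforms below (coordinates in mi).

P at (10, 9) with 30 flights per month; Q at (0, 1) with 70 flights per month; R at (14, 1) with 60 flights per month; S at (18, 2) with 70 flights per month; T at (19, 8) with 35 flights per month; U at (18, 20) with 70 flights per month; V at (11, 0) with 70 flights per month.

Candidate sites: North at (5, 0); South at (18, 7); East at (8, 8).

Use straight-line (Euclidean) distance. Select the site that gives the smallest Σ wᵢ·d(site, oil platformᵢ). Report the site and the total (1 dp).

Total weighted distance at each candidate:
  North (5, 0): total = 4783.9
  South (18, 7): total = 4010.7
  East (8, 8): total = 4257.2
Minimum is at South with total 4010.7 mi.

South, total 4010.7 mi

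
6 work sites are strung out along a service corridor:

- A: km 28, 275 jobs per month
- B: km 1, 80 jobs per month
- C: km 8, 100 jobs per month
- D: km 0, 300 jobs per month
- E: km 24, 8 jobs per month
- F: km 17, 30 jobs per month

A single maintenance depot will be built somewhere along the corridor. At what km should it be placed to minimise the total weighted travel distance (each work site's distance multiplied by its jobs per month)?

x = 8

For a sum of weighted absolute distances on a line, the optimum is the weighted median (not the mean). Total weight W = 793; half-weight = 396.5.
Sort by position and accumulate weight:
  km 0 (D, w=300) → cum 300
  km 1 (B, w=80) → cum 380
  km 8 (C, w=100) → cum 480  ≥ 396.5 → median here
  km 17 (F, w=30) → cum 510
  km 24 (E, w=8) → cum 518
  km 28 (A, w=275) → cum 793
Optimal location: km 8.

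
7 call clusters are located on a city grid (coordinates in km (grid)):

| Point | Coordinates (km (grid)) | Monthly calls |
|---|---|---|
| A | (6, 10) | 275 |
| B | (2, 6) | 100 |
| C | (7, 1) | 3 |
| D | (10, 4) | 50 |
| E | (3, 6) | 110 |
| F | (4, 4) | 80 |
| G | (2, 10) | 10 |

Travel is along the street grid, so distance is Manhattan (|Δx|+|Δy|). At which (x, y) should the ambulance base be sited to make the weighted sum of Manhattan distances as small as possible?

(6, 6)

Manhattan distance separates: Σwᵢ(|x−xᵢ|+|y−yᵢ|) = Σwᵢ|x−xᵢ| + Σwᵢ|y−yᵢ|, so x and y are optimised independently as 1-D weighted medians.
Total weight W = 628; half = 314.
x-coordinate, sorted with cumulative weight:
  x=2 (B, w=100) cum 100
  x=2 (G, w=10) cum 110
  x=3 (E, w=110) cum 220
  x=4 (F, w=80) cum 300
  x=6 (A, w=275) cum 575  ← median
  x=7 (C, w=3) cum 578
  x=10 (D, w=50) cum 628
⇒ x* = 6
y-coordinate, sorted with cumulative weight:
  y=1 (C, w=3) cum 3
  y=4 (D, w=50) cum 53
  y=4 (F, w=80) cum 133
  y=6 (B, w=100) cum 233
  y=6 (E, w=110) cum 343  ← median
  y=10 (A, w=275) cum 618
  y=10 (G, w=10) cum 628
⇒ y* = 6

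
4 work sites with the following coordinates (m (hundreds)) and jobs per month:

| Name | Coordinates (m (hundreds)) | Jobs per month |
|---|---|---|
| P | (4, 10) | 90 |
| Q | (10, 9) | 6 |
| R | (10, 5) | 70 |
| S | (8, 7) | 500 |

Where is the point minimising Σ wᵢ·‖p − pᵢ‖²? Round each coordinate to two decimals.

(7.69, 7.21)

The minimiser of Σwᵢ‖p−pᵢ‖² is the weighted centroid p* = (Σwᵢpᵢ)/(Σwᵢ).
Σwᵢ = 666.
Σwᵢxᵢ = 90·4 + 6·10 + 70·10 + 500·8 = 5120.
Σwᵢyᵢ = 90·10 + 6·9 + 70·5 + 500·7 = 4804.
x* = 5120/666 = 7.69, y* = 4804/666 = 7.21.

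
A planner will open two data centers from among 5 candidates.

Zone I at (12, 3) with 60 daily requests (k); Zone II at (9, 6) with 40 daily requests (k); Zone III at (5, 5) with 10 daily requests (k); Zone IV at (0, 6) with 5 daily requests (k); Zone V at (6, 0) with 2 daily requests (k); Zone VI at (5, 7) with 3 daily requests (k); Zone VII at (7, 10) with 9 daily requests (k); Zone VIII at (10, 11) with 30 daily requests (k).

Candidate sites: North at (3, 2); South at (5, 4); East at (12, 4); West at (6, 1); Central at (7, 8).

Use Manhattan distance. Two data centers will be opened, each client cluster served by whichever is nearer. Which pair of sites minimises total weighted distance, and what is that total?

Evaluate every pair (each demand assigned to the nearer of the two):
  {East, Central}: total = 540
  {South, East}: total = 666
  {North, East}: total = 745
  {East, West}: total = 748
  {South, Central}: total = 902
  {West, Central}: total = 944
  {North, Central}: total = 1062
  {South, West}: total = 1208
  {North, South}: total = 1216
  {North, West}: total = 1418
Best pair: {East, Central} with total 540.

{East, Central}, total 540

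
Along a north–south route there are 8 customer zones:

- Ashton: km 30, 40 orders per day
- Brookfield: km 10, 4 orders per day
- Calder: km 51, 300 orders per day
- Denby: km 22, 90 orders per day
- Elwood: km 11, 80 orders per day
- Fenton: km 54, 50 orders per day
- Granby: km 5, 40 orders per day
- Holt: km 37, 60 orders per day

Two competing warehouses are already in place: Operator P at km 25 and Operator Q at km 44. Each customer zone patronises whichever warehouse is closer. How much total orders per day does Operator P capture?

254

The indifferent point is the midpoint (25+44)/2 = 34.5; customer zones left of it (closer to Operator P at 25) go to Operator P, those right go to Operator Q.
  Granby at 5 (w=40) → Operator P
  Brookfield at 10 (w=4) → Operator P
  Elwood at 11 (w=80) → Operator P
  Denby at 22 (w=90) → Operator P
  Ashton at 30 (w=40) → Operator P
  Holt at 37 (w=60) → Operator Q
  Calder at 51 (w=300) → Operator Q
  Fenton at 54 (w=50) → Operator Q
Operator P captures 254; Operator Q captures 410.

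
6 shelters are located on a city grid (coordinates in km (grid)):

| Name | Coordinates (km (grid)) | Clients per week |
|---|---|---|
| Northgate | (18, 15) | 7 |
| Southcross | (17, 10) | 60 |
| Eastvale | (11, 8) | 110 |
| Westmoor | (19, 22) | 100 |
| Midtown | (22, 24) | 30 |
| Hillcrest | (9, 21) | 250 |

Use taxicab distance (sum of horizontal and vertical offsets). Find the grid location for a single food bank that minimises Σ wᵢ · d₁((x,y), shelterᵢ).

(11, 21)

Manhattan distance separates: Σwᵢ(|x−xᵢ|+|y−yᵢ|) = Σwᵢ|x−xᵢ| + Σwᵢ|y−yᵢ|, so x and y are optimised independently as 1-D weighted medians.
Total weight W = 557; half = 278.5.
x-coordinate, sorted with cumulative weight:
  x=9 (Hillcrest, w=250) cum 250
  x=11 (Eastvale, w=110) cum 360  ← median
  x=17 (Southcross, w=60) cum 420
  x=18 (Northgate, w=7) cum 427
  x=19 (Westmoor, w=100) cum 527
  x=22 (Midtown, w=30) cum 557
⇒ x* = 11
y-coordinate, sorted with cumulative weight:
  y=8 (Eastvale, w=110) cum 110
  y=10 (Southcross, w=60) cum 170
  y=15 (Northgate, w=7) cum 177
  y=21 (Hillcrest, w=250) cum 427  ← median
  y=22 (Westmoor, w=100) cum 527
  y=24 (Midtown, w=30) cum 557
⇒ y* = 21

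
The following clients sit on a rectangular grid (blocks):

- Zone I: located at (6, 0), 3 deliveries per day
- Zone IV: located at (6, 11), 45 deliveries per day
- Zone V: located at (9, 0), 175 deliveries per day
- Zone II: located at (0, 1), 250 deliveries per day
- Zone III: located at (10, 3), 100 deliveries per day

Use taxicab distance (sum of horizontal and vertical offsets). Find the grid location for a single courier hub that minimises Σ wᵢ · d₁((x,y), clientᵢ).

(6, 1)

Manhattan distance separates: Σwᵢ(|x−xᵢ|+|y−yᵢ|) = Σwᵢ|x−xᵢ| + Σwᵢ|y−yᵢ|, so x and y are optimised independently as 1-D weighted medians.
Total weight W = 573; half = 286.5.
x-coordinate, sorted with cumulative weight:
  x=0 (Zone II, w=250) cum 250
  x=6 (Zone I, w=3) cum 253
  x=6 (Zone IV, w=45) cum 298  ← median
  x=9 (Zone V, w=175) cum 473
  x=10 (Zone III, w=100) cum 573
⇒ x* = 6
y-coordinate, sorted with cumulative weight:
  y=0 (Zone I, w=3) cum 3
  y=0 (Zone V, w=175) cum 178
  y=1 (Zone II, w=250) cum 428  ← median
  y=3 (Zone III, w=100) cum 528
  y=11 (Zone IV, w=45) cum 573
⇒ y* = 1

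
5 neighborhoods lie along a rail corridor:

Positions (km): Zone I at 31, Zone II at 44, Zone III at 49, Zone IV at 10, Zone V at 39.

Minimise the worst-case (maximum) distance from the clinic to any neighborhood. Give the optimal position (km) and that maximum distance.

location 29.5, max distance 19.5

The 1-center on a line is the midpoint of the two extreme points: leftmost at 10, rightmost at 49.
Optimal location = (10 + 49)/2 = 29.5; maximum distance = (49 − 10)/2 = 19.5.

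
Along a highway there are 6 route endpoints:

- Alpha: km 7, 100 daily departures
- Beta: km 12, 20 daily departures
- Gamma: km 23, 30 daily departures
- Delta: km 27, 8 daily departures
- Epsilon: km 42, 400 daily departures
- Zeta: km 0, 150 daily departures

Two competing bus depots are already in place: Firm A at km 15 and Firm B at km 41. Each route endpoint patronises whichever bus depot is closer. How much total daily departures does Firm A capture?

The indifferent point is the midpoint (15+41)/2 = 28; route endpoints left of it (closer to Firm A at 15) go to Firm A, those right go to Firm B.
  Zeta at 0 (w=150) → Firm A
  Alpha at 7 (w=100) → Firm A
  Beta at 12 (w=20) → Firm A
  Gamma at 23 (w=30) → Firm A
  Delta at 27 (w=8) → Firm A
  Epsilon at 42 (w=400) → Firm B
Firm A captures 308; Firm B captures 400.

308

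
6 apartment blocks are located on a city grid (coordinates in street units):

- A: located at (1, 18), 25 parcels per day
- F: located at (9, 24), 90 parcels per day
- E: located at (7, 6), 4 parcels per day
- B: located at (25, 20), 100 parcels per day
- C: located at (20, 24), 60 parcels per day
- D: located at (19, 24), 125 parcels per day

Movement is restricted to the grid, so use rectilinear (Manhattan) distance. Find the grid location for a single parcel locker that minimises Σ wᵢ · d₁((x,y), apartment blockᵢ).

Manhattan distance separates: Σwᵢ(|x−xᵢ|+|y−yᵢ|) = Σwᵢ|x−xᵢ| + Σwᵢ|y−yᵢ|, so x and y are optimised independently as 1-D weighted medians.
Total weight W = 404; half = 202.
x-coordinate, sorted with cumulative weight:
  x=1 (A, w=25) cum 25
  x=7 (E, w=4) cum 29
  x=9 (F, w=90) cum 119
  x=19 (D, w=125) cum 244  ← median
  x=20 (C, w=60) cum 304
  x=25 (B, w=100) cum 404
⇒ x* = 19
y-coordinate, sorted with cumulative weight:
  y=6 (E, w=4) cum 4
  y=18 (A, w=25) cum 29
  y=20 (B, w=100) cum 129
  y=24 (F, w=90) cum 219  ← median
  y=24 (C, w=60) cum 279
  y=24 (D, w=125) cum 404
⇒ y* = 24

(19, 24)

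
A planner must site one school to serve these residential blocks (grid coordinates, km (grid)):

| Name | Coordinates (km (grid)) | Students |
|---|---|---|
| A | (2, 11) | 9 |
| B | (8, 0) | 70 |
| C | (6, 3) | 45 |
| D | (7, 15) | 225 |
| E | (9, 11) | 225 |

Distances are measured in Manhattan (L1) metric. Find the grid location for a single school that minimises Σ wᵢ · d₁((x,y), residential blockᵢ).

Manhattan distance separates: Σwᵢ(|x−xᵢ|+|y−yᵢ|) = Σwᵢ|x−xᵢ| + Σwᵢ|y−yᵢ|, so x and y are optimised independently as 1-D weighted medians.
Total weight W = 574; half = 287.
x-coordinate, sorted with cumulative weight:
  x=2 (A, w=9) cum 9
  x=6 (C, w=45) cum 54
  x=7 (D, w=225) cum 279
  x=8 (B, w=70) cum 349  ← median
  x=9 (E, w=225) cum 574
⇒ x* = 8
y-coordinate, sorted with cumulative weight:
  y=0 (B, w=70) cum 70
  y=3 (C, w=45) cum 115
  y=11 (A, w=9) cum 124
  y=11 (E, w=225) cum 349  ← median
  y=15 (D, w=225) cum 574
⇒ y* = 11

(8, 11)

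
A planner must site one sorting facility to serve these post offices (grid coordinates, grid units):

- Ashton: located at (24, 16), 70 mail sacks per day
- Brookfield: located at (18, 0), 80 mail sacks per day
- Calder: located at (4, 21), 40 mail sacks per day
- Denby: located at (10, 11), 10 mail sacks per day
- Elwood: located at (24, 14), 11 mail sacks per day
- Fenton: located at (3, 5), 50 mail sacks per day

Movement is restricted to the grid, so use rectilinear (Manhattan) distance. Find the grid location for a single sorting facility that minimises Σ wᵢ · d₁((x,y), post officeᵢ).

Manhattan distance separates: Σwᵢ(|x−xᵢ|+|y−yᵢ|) = Σwᵢ|x−xᵢ| + Σwᵢ|y−yᵢ|, so x and y are optimised independently as 1-D weighted medians.
Total weight W = 261; half = 130.5.
x-coordinate, sorted with cumulative weight:
  x=3 (Fenton, w=50) cum 50
  x=4 (Calder, w=40) cum 90
  x=10 (Denby, w=10) cum 100
  x=18 (Brookfield, w=80) cum 180  ← median
  x=24 (Ashton, w=70) cum 250
  x=24 (Elwood, w=11) cum 261
⇒ x* = 18
y-coordinate, sorted with cumulative weight:
  y=0 (Brookfield, w=80) cum 80
  y=5 (Fenton, w=50) cum 130
  y=11 (Denby, w=10) cum 140  ← median
  y=14 (Elwood, w=11) cum 151
  y=16 (Ashton, w=70) cum 221
  y=21 (Calder, w=40) cum 261
⇒ y* = 11

(18, 11)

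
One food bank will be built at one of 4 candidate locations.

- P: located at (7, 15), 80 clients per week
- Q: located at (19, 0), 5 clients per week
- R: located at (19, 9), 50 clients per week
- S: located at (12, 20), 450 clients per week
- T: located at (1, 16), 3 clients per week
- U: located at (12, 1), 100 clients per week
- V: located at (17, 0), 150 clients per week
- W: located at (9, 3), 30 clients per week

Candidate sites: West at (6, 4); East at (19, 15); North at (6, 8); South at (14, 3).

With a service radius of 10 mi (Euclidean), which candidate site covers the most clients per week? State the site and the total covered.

East, covering 500

Coverage radius r = 10 mi; a point is covered iff (Δx)²+(Δy)² ≤ 10² = 100.
  West (6, 4): covers {U, W} → 130
  East (19, 15): covers {R, S} → 500
  North (6, 8): covers {P, T, U, W} → 213
  South (14, 3): covers {Q, R, U, V, W} → 335
Maximum coverage at East: 500 clients per week.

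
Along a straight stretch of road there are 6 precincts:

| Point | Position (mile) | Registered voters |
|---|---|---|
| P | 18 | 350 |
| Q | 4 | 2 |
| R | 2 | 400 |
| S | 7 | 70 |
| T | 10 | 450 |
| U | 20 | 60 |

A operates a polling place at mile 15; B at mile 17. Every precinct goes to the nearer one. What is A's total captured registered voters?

The indifferent point is the midpoint (15+17)/2 = 16; precincts left of it (closer to A at 15) go to A, those right go to B.
  R at 2 (w=400) → A
  Q at 4 (w=2) → A
  S at 7 (w=70) → A
  T at 10 (w=450) → A
  P at 18 (w=350) → B
  U at 20 (w=60) → B
A captures 922; B captures 410.

922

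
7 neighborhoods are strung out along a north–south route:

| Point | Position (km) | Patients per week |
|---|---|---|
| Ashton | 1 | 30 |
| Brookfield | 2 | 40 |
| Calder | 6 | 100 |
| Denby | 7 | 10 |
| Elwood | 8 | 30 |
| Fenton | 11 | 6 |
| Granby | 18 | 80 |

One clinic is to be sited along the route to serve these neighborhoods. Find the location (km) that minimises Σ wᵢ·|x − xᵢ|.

x = 6

For a sum of weighted absolute distances on a line, the optimum is the weighted median (not the mean). Total weight W = 296; half-weight = 148.
Sort by position and accumulate weight:
  km 1 (Ashton, w=30) → cum 30
  km 2 (Brookfield, w=40) → cum 70
  km 6 (Calder, w=100) → cum 170  ≥ 148 → median here
  km 7 (Denby, w=10) → cum 180
  km 8 (Elwood, w=30) → cum 210
  km 11 (Fenton, w=6) → cum 216
  km 18 (Granby, w=80) → cum 296
Optimal location: km 6.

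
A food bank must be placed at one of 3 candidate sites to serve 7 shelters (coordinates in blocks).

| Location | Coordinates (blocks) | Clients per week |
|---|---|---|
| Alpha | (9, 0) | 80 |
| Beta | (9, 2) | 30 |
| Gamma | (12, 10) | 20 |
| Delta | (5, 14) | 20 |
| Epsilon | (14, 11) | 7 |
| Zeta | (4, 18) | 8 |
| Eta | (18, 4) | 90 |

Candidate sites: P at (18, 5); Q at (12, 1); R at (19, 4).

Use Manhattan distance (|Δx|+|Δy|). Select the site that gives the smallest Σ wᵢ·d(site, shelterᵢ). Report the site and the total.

Total weighted distance at each candidate:
  P (18, 5): total = 2516
  Q (12, 1): total = 2114
  R (19, 4): total = 2626
Minimum is at Q with total 2114 blocks.

Q, total 2114 blocks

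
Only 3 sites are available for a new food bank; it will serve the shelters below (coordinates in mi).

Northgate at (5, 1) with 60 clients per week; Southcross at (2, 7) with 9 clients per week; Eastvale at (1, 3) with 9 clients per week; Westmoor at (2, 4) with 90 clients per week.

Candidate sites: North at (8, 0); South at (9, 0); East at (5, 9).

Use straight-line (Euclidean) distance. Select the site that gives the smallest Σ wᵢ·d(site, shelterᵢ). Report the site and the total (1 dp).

North, total 990.3 mi

Total weighted distance at each candidate:
  North (8, 0): total = 990.3
  South (9, 0): total = 1139.0
  East (5, 9): total = 1102.1
Minimum is at North with total 990.3 mi.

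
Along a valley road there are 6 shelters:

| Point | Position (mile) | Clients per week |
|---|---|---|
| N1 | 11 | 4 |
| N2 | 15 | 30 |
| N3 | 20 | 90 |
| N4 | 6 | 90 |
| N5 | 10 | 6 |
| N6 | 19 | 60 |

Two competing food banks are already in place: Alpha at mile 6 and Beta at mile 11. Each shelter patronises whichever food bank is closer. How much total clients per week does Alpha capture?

The indifferent point is the midpoint (6+11)/2 = 8.5; shelters left of it (closer to Alpha at 6) go to Alpha, those right go to Beta.
  N4 at 6 (w=90) → Alpha
  N5 at 10 (w=6) → Beta
  N1 at 11 (w=4) → Beta
  N2 at 15 (w=30) → Beta
  N6 at 19 (w=60) → Beta
  N3 at 20 (w=90) → Beta
Alpha captures 90; Beta captures 190.

90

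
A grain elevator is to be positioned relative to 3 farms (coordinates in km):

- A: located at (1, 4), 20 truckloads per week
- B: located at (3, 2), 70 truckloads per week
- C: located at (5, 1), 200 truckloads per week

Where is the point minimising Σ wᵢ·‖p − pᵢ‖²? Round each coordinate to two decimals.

(4.24, 1.45)

The minimiser of Σwᵢ‖p−pᵢ‖² is the weighted centroid p* = (Σwᵢpᵢ)/(Σwᵢ).
Σwᵢ = 290.
Σwᵢxᵢ = 20·1 + 70·3 + 200·5 = 1230.
Σwᵢyᵢ = 20·4 + 70·2 + 200·1 = 420.
x* = 1230/290 = 4.24, y* = 420/290 = 1.45.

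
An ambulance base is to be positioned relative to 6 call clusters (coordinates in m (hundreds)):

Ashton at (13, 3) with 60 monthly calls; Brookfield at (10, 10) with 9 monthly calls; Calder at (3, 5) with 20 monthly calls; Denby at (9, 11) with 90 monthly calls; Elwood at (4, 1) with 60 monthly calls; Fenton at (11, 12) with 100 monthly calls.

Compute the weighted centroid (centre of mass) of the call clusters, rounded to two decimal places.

The minimiser of Σwᵢ‖p−pᵢ‖² is the weighted centroid p* = (Σwᵢpᵢ)/(Σwᵢ).
Σwᵢ = 339.
Σwᵢxᵢ = 60·13 + 9·10 + 20·3 + 90·9 + 60·4 + 100·11 = 3080.
Σwᵢyᵢ = 60·3 + 9·10 + 20·5 + 90·11 + 60·1 + 100·12 = 2620.
x* = 3080/339 = 9.09, y* = 2620/339 = 7.73.

(9.09, 7.73)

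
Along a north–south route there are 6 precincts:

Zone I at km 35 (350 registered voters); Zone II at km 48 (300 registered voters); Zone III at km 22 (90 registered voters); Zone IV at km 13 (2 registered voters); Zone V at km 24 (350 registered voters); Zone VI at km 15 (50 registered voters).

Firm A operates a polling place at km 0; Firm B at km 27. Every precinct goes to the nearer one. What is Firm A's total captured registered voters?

The indifferent point is the midpoint (0+27)/2 = 13.5; precincts left of it (closer to Firm A at 0) go to Firm A, those right go to Firm B.
  Zone IV at 13 (w=2) → Firm A
  Zone VI at 15 (w=50) → Firm B
  Zone III at 22 (w=90) → Firm B
  Zone V at 24 (w=350) → Firm B
  Zone I at 35 (w=350) → Firm B
  Zone II at 48 (w=300) → Firm B
Firm A captures 2; Firm B captures 1140.

2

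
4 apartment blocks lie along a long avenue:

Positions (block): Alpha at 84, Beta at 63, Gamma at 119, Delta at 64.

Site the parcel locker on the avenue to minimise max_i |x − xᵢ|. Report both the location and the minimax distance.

The 1-center on a line is the midpoint of the two extreme points: leftmost at 63, rightmost at 119.
Optimal location = (63 + 119)/2 = 91; maximum distance = (119 − 63)/2 = 28.

location 91, max distance 28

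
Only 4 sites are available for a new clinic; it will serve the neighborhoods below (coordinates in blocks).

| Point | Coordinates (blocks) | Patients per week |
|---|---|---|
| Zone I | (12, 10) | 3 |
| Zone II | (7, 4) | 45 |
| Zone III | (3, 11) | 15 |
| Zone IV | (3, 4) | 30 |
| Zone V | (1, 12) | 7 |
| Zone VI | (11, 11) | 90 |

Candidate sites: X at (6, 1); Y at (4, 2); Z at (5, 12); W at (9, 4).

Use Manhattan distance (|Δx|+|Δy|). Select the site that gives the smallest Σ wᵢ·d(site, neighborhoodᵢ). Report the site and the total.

W, total 1414 blocks

Total weighted distance at each candidate:
  X (6, 1): total = 2062
  Y (4, 2): total = 2044
  Z (5, 12): total = 1480
  W (9, 4): total = 1414
Minimum is at W with total 1414 blocks.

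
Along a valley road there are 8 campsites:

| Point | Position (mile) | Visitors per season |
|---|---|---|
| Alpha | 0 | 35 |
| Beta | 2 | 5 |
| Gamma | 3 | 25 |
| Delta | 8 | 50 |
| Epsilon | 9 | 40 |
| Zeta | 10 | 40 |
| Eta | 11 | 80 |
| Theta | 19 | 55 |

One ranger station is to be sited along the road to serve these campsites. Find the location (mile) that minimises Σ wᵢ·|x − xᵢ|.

x = 10

For a sum of weighted absolute distances on a line, the optimum is the weighted median (not the mean). Total weight W = 330; half-weight = 165.
Sort by position and accumulate weight:
  mile 0 (Alpha, w=35) → cum 35
  mile 2 (Beta, w=5) → cum 40
  mile 3 (Gamma, w=25) → cum 65
  mile 8 (Delta, w=50) → cum 115
  mile 9 (Epsilon, w=40) → cum 155
  mile 10 (Zeta, w=40) → cum 195  ≥ 165 → median here
  mile 11 (Eta, w=80) → cum 275
  mile 19 (Theta, w=55) → cum 330
Optimal location: mile 10.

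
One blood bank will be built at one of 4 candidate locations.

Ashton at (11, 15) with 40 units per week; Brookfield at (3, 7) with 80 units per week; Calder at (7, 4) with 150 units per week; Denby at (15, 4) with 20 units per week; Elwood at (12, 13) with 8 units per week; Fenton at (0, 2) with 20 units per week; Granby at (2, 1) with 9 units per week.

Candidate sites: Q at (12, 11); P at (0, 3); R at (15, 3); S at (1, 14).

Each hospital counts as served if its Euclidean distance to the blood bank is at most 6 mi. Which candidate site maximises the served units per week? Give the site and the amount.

P, covering 109

Coverage radius r = 6 mi; a point is covered iff (Δx)²+(Δy)² ≤ 6² = 36.
  Q (12, 11): covers {Ashton, Elwood} → 48
  P (0, 3): covers {Brookfield, Fenton, Granby} → 109
  R (15, 3): covers {Denby} → 20
  S (1, 14): covers {none} → 0
Maximum coverage at P: 109 units per week.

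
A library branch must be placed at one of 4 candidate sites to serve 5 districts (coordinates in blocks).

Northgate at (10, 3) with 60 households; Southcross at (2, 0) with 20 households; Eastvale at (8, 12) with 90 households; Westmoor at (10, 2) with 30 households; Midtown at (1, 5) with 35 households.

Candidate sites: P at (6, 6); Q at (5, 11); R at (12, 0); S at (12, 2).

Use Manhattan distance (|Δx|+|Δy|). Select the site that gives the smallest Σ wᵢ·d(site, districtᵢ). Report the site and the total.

Total weighted distance at each candidate:
  P (6, 6): total = 1790
  Q (5, 11): total = 2190
  R (12, 0): total = 2620
  S (12, 2): total = 2230
Minimum is at P with total 1790 blocks.

P, total 1790 blocks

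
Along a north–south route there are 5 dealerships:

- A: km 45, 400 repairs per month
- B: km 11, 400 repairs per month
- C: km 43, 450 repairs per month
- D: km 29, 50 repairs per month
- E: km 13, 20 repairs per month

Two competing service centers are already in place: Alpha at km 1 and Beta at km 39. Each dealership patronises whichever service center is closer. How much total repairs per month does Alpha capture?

420

The indifferent point is the midpoint (1+39)/2 = 20; dealerships left of it (closer to Alpha at 1) go to Alpha, those right go to Beta.
  B at 11 (w=400) → Alpha
  E at 13 (w=20) → Alpha
  D at 29 (w=50) → Beta
  C at 43 (w=450) → Beta
  A at 45 (w=400) → Beta
Alpha captures 420; Beta captures 900.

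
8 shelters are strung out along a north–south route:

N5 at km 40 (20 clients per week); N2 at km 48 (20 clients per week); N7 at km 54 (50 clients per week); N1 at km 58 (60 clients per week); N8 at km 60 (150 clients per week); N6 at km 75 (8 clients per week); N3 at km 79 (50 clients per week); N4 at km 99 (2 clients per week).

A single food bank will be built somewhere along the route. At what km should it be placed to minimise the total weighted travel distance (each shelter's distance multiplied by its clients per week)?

For a sum of weighted absolute distances on a line, the optimum is the weighted median (not the mean). Total weight W = 360; half-weight = 180.
Sort by position and accumulate weight:
  km 40 (N5, w=20) → cum 20
  km 48 (N2, w=20) → cum 40
  km 54 (N7, w=50) → cum 90
  km 58 (N1, w=60) → cum 150
  km 60 (N8, w=150) → cum 300  ≥ 180 → median here
  km 75 (N6, w=8) → cum 308
  km 79 (N3, w=50) → cum 358
  km 99 (N4, w=2) → cum 360
Optimal location: km 60.

x = 60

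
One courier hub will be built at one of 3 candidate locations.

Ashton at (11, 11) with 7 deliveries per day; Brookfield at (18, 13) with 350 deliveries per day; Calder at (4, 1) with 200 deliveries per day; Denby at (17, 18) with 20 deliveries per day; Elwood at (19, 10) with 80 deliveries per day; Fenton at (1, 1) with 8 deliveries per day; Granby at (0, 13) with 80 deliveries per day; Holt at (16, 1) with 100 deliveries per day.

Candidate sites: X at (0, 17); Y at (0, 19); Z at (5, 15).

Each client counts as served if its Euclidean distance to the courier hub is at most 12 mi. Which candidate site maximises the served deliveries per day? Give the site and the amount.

Z, covering 87

Coverage radius r = 12 mi; a point is covered iff (Δx)²+(Δy)² ≤ 12² = 144.
  X (0, 17): covers {Granby} → 80
  Y (0, 19): covers {Granby} → 80
  Z (5, 15): covers {Ashton, Granby} → 87
Maximum coverage at Z: 87 deliveries per day.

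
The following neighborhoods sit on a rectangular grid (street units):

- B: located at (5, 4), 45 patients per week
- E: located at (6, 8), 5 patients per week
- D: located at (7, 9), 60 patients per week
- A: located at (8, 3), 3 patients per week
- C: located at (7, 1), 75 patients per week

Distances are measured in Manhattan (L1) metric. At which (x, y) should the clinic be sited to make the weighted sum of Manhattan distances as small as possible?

Manhattan distance separates: Σwᵢ(|x−xᵢ|+|y−yᵢ|) = Σwᵢ|x−xᵢ| + Σwᵢ|y−yᵢ|, so x and y are optimised independently as 1-D weighted medians.
Total weight W = 188; half = 94.
x-coordinate, sorted with cumulative weight:
  x=5 (B, w=45) cum 45
  x=6 (E, w=5) cum 50
  x=7 (D, w=60) cum 110  ← median
  x=7 (C, w=75) cum 185
  x=8 (A, w=3) cum 188
⇒ x* = 7
y-coordinate, sorted with cumulative weight:
  y=1 (C, w=75) cum 75
  y=3 (A, w=3) cum 78
  y=4 (B, w=45) cum 123  ← median
  y=8 (E, w=5) cum 128
  y=9 (D, w=60) cum 188
⇒ y* = 4

(7, 4)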